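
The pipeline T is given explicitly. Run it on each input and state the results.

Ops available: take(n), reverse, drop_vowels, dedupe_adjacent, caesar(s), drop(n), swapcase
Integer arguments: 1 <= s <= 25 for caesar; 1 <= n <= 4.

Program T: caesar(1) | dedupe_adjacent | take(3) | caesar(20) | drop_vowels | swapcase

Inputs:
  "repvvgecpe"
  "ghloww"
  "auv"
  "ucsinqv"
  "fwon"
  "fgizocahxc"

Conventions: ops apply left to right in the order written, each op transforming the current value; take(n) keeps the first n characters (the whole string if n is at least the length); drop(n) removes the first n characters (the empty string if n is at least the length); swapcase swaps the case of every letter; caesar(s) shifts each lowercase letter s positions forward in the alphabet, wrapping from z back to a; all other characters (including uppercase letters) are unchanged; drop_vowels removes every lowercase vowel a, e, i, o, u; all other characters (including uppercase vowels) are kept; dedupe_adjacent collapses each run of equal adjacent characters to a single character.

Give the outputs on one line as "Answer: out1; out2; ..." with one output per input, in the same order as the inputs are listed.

Execution, op by op:
  "repvvgecpe" -> "sfqwwhfdqf" -> "sfqwhfdqf" -> "sfq" -> "mzk" -> "mzk" -> "MZK"
  "ghloww" -> "himpxx" -> "himpx" -> "him" -> "bcg" -> "bcg" -> "BCG"
  "auv" -> "bvw" -> "bvw" -> "bvw" -> "vpq" -> "vpq" -> "VPQ"
  "ucsinqv" -> "vdtjorw" -> "vdtjorw" -> "vdt" -> "pxn" -> "pxn" -> "PXN"
  "fwon" -> "gxpo" -> "gxpo" -> "gxp" -> "arj" -> "rj" -> "RJ"
  "fgizocahxc" -> "ghjapdbiyd" -> "ghjapdbiyd" -> "ghj" -> "abd" -> "bd" -> "BD"

"MZK"; "BCG"; "VPQ"; "PXN"; "RJ"; "BD"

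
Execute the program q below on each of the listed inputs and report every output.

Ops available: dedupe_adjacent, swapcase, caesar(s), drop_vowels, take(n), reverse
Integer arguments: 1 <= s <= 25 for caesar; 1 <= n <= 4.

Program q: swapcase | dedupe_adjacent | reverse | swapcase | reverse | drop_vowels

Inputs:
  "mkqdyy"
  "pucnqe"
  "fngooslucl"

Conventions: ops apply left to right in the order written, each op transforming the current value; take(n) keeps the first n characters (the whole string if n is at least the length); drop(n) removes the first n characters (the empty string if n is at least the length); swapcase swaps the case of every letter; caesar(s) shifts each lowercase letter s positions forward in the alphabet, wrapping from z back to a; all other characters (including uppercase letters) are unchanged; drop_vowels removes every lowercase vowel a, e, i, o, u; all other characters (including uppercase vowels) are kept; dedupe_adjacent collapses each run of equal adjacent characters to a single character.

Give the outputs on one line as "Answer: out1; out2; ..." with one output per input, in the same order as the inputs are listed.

"mkqdy"; "pcnq"; "fngslcl"

Execution, op by op:
  "mkqdyy" -> "MKQDYY" -> "MKQDY" -> "YDQKM" -> "ydqkm" -> "mkqdy" -> "mkqdy"
  "pucnqe" -> "PUCNQE" -> "PUCNQE" -> "EQNCUP" -> "eqncup" -> "pucnqe" -> "pcnq"
  "fngooslucl" -> "FNGOOSLUCL" -> "FNGOSLUCL" -> "LCULSOGNF" -> "lculsognf" -> "fngoslucl" -> "fngslcl"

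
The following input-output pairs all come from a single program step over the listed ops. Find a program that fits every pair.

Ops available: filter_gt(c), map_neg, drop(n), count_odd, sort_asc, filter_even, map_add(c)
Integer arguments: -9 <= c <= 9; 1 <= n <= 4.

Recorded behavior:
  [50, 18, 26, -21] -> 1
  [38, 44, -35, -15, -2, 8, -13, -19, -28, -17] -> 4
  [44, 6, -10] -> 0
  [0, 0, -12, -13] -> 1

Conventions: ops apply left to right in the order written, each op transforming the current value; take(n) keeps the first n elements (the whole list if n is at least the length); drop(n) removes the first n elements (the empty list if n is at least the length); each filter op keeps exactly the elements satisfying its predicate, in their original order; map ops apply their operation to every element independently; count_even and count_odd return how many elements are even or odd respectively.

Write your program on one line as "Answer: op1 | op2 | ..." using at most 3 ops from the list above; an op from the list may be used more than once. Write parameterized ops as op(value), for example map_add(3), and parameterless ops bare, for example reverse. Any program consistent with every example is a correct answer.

drop(3) | map_neg | count_odd

Check, running the answer program on each example:
  [50, 18, 26, -21] -> [-21] -> [21] -> 1
  [38, 44, -35, -15, -2, 8, -13, -19, -28, -17] -> [-15, -2, 8, -13, -19, -28, -17] -> [15, 2, -8, 13, 19, 28, 17] -> 4
  [44, 6, -10] -> [] -> [] -> 0
  [0, 0, -12, -13] -> [-13] -> [13] -> 1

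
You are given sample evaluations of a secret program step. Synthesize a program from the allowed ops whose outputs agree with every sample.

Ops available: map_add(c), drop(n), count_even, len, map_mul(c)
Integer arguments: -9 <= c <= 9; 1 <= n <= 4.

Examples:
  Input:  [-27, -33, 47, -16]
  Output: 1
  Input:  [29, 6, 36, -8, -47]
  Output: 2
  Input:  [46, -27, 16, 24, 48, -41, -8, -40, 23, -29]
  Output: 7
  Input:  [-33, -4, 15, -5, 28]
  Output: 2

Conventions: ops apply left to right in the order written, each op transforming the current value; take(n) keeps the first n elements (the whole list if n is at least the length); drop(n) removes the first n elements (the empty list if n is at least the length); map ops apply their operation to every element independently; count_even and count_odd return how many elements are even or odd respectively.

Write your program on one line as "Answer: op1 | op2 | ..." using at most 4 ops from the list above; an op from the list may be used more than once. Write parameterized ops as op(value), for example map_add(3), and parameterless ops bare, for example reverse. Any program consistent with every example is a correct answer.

map_add(-3) | drop(3) | len

Check, running the answer program on each example:
  [-27, -33, 47, -16] -> [-30, -36, 44, -19] -> [-19] -> 1
  [29, 6, 36, -8, -47] -> [26, 3, 33, -11, -50] -> [-11, -50] -> 2
  [46, -27, 16, 24, 48, -41, -8, -40, 23, -29] -> [43, -30, 13, 21, 45, -44, -11, -43, 20, -32] -> [21, 45, -44, -11, -43, 20, -32] -> 7
  [-33, -4, 15, -5, 28] -> [-36, -7, 12, -8, 25] -> [-8, 25] -> 2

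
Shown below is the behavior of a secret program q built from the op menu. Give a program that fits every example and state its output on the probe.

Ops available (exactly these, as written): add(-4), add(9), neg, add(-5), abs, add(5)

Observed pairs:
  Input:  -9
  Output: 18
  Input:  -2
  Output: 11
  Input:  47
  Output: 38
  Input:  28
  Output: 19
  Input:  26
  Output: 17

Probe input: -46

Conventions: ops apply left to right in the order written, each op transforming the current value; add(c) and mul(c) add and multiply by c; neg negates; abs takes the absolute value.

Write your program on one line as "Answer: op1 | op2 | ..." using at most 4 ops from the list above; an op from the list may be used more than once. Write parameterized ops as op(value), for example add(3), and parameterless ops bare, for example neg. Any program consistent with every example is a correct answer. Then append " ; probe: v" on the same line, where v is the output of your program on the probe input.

neg | add(9) | abs ; probe: 55

Check, running the answer program on each example:
  -9 -> 9 -> 18 -> 18
  -2 -> 2 -> 11 -> 11
  47 -> -47 -> -38 -> 38
  28 -> -28 -> -19 -> 19
  26 -> -26 -> -17 -> 17
  probe: -46 -> 46 -> 55 -> 55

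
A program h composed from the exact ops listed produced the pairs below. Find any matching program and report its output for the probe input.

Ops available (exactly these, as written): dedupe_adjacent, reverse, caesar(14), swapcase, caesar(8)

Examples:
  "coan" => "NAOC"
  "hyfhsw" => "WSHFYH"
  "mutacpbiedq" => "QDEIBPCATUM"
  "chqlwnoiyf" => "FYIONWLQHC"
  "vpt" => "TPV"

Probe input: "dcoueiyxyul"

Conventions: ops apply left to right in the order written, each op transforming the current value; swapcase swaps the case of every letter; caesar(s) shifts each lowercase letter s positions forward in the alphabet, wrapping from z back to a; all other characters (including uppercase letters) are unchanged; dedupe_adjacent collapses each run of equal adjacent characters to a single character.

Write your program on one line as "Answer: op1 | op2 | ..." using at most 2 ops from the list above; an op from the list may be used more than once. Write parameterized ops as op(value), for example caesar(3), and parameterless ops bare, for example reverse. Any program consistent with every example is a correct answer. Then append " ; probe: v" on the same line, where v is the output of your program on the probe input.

swapcase | reverse ; probe: "LUYXYIEUOCD"

Check, running the answer program on each example:
  "coan" -> "COAN" -> "NAOC"
  "hyfhsw" -> "HYFHSW" -> "WSHFYH"
  "mutacpbiedq" -> "MUTACPBIEDQ" -> "QDEIBPCATUM"
  "chqlwnoiyf" -> "CHQLWNOIYF" -> "FYIONWLQHC"
  "vpt" -> "VPT" -> "TPV"
  probe: "dcoueiyxyul" -> "DCOUEIYXYUL" -> "LUYXYIEUOCD"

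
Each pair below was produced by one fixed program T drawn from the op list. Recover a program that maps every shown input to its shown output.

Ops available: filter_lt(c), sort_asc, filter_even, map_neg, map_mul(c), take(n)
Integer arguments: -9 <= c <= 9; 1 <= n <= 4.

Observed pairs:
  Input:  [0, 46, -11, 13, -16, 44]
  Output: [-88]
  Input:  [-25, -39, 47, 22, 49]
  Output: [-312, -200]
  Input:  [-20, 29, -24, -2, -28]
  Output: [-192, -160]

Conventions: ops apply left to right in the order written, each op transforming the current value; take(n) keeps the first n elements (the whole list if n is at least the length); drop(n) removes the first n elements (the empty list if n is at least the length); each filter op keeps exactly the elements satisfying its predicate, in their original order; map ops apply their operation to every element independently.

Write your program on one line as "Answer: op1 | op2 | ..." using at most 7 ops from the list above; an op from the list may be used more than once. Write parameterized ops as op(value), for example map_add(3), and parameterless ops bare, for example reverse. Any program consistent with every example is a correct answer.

map_neg | take(3) | sort_asc | map_mul(-8) | filter_lt(-8) | sort_asc

Check, running the answer program on each example:
  [0, 46, -11, 13, -16, 44] -> [0, -46, 11, -13, 16, -44] -> [0, -46, 11] -> [-46, 0, 11] -> [368, 0, -88] -> [-88] -> [-88]
  [-25, -39, 47, 22, 49] -> [25, 39, -47, -22, -49] -> [25, 39, -47] -> [-47, 25, 39] -> [376, -200, -312] -> [-200, -312] -> [-312, -200]
  [-20, 29, -24, -2, -28] -> [20, -29, 24, 2, 28] -> [20, -29, 24] -> [-29, 20, 24] -> [232, -160, -192] -> [-160, -192] -> [-192, -160]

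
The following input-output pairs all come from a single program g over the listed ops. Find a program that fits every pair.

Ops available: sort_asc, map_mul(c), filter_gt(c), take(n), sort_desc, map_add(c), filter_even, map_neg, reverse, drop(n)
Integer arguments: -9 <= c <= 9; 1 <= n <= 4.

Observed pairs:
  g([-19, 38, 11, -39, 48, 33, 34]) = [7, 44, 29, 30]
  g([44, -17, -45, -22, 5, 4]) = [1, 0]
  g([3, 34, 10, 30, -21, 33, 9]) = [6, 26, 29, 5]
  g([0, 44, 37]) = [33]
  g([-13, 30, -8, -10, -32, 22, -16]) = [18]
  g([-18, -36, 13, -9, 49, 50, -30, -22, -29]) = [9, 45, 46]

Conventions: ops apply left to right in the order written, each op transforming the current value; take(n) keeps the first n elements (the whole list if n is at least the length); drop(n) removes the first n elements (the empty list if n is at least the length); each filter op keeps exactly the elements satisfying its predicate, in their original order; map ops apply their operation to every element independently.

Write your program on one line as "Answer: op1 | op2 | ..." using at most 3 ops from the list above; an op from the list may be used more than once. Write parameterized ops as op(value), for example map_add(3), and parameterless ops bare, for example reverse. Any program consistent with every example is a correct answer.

map_add(-4) | drop(2) | filter_gt(-2)

Check, running the answer program on each example:
  [-19, 38, 11, -39, 48, 33, 34] -> [-23, 34, 7, -43, 44, 29, 30] -> [7, -43, 44, 29, 30] -> [7, 44, 29, 30]
  [44, -17, -45, -22, 5, 4] -> [40, -21, -49, -26, 1, 0] -> [-49, -26, 1, 0] -> [1, 0]
  [3, 34, 10, 30, -21, 33, 9] -> [-1, 30, 6, 26, -25, 29, 5] -> [6, 26, -25, 29, 5] -> [6, 26, 29, 5]
  [0, 44, 37] -> [-4, 40, 33] -> [33] -> [33]
  [-13, 30, -8, -10, -32, 22, -16] -> [-17, 26, -12, -14, -36, 18, -20] -> [-12, -14, -36, 18, -20] -> [18]
  [-18, -36, 13, -9, 49, 50, -30, -22, -29] -> [-22, -40, 9, -13, 45, 46, -34, -26, -33] -> [9, -13, 45, 46, -34, -26, -33] -> [9, 45, 46]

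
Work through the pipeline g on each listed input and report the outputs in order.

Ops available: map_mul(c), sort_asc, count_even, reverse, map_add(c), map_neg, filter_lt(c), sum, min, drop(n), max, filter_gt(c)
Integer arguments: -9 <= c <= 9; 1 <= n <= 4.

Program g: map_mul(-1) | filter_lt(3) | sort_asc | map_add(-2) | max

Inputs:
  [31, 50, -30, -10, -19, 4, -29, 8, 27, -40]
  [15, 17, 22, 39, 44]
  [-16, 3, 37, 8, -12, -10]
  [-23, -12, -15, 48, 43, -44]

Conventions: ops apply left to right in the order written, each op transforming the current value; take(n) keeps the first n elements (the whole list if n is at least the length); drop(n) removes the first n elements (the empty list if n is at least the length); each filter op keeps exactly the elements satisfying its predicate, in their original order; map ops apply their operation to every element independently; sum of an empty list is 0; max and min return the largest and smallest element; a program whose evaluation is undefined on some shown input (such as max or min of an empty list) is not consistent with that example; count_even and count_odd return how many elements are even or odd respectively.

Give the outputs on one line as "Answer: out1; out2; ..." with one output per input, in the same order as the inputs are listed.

Execution, op by op:
  [31, 50, -30, -10, -19, 4, -29, 8, 27, -40] -> [-31, -50, 30, 10, 19, -4, 29, -8, -27, 40] -> [-31, -50, -4, -8, -27] -> [-50, -31, -27, -8, -4] -> [-52, -33, -29, -10, -6] -> -6
  [15, 17, 22, 39, 44] -> [-15, -17, -22, -39, -44] -> [-15, -17, -22, -39, -44] -> [-44, -39, -22, -17, -15] -> [-46, -41, -24, -19, -17] -> -17
  [-16, 3, 37, 8, -12, -10] -> [16, -3, -37, -8, 12, 10] -> [-3, -37, -8] -> [-37, -8, -3] -> [-39, -10, -5] -> -5
  [-23, -12, -15, 48, 43, -44] -> [23, 12, 15, -48, -43, 44] -> [-48, -43] -> [-48, -43] -> [-50, -45] -> -45

-6; -17; -5; -45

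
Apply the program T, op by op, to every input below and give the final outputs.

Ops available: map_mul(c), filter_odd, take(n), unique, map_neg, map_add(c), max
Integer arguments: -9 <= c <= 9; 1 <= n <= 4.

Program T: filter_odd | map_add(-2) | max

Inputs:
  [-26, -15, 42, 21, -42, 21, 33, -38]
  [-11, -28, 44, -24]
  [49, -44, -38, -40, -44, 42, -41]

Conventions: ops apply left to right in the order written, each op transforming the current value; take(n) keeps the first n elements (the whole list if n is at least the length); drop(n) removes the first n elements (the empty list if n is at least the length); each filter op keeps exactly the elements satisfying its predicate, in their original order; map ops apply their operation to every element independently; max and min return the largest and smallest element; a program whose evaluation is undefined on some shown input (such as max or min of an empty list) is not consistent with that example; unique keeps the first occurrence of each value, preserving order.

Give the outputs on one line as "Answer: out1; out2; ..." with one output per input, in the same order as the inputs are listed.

Execution, op by op:
  [-26, -15, 42, 21, -42, 21, 33, -38] -> [-15, 21, 21, 33] -> [-17, 19, 19, 31] -> 31
  [-11, -28, 44, -24] -> [-11] -> [-13] -> -13
  [49, -44, -38, -40, -44, 42, -41] -> [49, -41] -> [47, -43] -> 47

31; -13; 47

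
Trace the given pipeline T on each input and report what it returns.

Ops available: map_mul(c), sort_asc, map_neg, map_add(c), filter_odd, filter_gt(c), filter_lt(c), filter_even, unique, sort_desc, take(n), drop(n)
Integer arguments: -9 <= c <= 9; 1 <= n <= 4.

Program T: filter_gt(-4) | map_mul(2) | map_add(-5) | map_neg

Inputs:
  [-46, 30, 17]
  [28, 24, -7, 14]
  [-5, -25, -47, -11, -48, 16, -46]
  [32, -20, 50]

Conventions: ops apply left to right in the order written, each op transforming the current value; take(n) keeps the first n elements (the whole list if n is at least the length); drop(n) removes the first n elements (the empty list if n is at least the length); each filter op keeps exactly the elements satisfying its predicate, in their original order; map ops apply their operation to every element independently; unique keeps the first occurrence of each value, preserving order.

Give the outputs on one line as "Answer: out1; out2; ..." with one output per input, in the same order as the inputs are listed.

Execution, op by op:
  [-46, 30, 17] -> [30, 17] -> [60, 34] -> [55, 29] -> [-55, -29]
  [28, 24, -7, 14] -> [28, 24, 14] -> [56, 48, 28] -> [51, 43, 23] -> [-51, -43, -23]
  [-5, -25, -47, -11, -48, 16, -46] -> [16] -> [32] -> [27] -> [-27]
  [32, -20, 50] -> [32, 50] -> [64, 100] -> [59, 95] -> [-59, -95]

[-55, -29]; [-51, -43, -23]; [-27]; [-59, -95]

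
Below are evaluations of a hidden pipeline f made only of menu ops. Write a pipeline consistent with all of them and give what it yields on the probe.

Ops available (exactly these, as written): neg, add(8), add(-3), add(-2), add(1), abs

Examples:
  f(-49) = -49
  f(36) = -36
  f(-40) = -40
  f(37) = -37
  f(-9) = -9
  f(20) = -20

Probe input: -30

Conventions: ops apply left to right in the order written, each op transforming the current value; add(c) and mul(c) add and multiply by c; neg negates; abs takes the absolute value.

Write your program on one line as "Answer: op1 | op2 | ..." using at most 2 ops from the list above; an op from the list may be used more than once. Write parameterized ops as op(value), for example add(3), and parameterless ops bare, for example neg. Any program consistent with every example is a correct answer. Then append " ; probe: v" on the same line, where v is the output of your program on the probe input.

abs | neg ; probe: -30

Check, running the answer program on each example:
  -49 -> 49 -> -49
  36 -> 36 -> -36
  -40 -> 40 -> -40
  37 -> 37 -> -37
  -9 -> 9 -> -9
  20 -> 20 -> -20
  probe: -30 -> 30 -> -30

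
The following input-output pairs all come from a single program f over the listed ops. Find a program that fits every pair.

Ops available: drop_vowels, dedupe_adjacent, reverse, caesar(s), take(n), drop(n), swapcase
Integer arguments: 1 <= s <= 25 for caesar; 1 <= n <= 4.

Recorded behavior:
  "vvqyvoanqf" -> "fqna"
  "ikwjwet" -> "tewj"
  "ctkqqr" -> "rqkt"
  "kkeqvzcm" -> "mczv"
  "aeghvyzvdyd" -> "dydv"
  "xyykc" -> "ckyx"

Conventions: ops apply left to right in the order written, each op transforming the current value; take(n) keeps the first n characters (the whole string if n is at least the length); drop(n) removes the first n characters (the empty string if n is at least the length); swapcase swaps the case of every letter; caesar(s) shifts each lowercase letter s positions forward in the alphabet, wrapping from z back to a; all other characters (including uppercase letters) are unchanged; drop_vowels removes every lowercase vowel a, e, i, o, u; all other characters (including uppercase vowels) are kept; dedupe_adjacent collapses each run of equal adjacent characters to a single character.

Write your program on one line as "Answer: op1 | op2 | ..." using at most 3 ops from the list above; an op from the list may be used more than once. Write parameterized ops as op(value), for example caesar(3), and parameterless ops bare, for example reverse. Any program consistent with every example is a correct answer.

dedupe_adjacent | reverse | take(4)

Check, running the answer program on each example:
  "vvqyvoanqf" -> "vqyvoanqf" -> "fqnaovyqv" -> "fqna"
  "ikwjwet" -> "ikwjwet" -> "tewjwki" -> "tewj"
  "ctkqqr" -> "ctkqr" -> "rqktc" -> "rqkt"
  "kkeqvzcm" -> "keqvzcm" -> "mczvqek" -> "mczv"
  "aeghvyzvdyd" -> "aeghvyzvdyd" -> "dydvzyvhgea" -> "dydv"
  "xyykc" -> "xykc" -> "ckyx" -> "ckyx"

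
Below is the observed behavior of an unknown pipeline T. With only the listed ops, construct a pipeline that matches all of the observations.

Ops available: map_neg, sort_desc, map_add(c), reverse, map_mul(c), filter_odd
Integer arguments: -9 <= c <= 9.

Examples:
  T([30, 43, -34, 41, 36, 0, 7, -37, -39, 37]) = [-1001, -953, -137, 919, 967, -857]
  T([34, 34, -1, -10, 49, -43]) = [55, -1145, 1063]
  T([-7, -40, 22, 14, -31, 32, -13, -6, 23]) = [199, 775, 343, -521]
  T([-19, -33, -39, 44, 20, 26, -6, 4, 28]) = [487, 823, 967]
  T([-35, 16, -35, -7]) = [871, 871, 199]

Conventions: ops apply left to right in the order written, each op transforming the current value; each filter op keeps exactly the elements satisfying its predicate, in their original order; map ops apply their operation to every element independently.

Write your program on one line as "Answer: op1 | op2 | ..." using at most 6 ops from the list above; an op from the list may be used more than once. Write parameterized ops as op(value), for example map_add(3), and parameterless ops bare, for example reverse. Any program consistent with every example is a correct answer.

filter_odd | map_mul(-4) | map_add(5) | map_mul(6) | map_add(5) | map_add(-4)

Check, running the answer program on each example:
  [30, 43, -34, 41, 36, 0, 7, -37, -39, 37] -> [43, 41, 7, -37, -39, 37] -> [-172, -164, -28, 148, 156, -148] -> [-167, -159, -23, 153, 161, -143] -> [-1002, -954, -138, 918, 966, -858] -> [-997, -949, -133, 923, 971, -853] -> [-1001, -953, -137, 919, 967, -857]
  [34, 34, -1, -10, 49, -43] -> [-1, 49, -43] -> [4, -196, 172] -> [9, -191, 177] -> [54, -1146, 1062] -> [59, -1141, 1067] -> [55, -1145, 1063]
  [-7, -40, 22, 14, -31, 32, -13, -6, 23] -> [-7, -31, -13, 23] -> [28, 124, 52, -92] -> [33, 129, 57, -87] -> [198, 774, 342, -522] -> [203, 779, 347, -517] -> [199, 775, 343, -521]
  [-19, -33, -39, 44, 20, 26, -6, 4, 28] -> [-19, -33, -39] -> [76, 132, 156] -> [81, 137, 161] -> [486, 822, 966] -> [491, 827, 971] -> [487, 823, 967]
  [-35, 16, -35, -7] -> [-35, -35, -7] -> [140, 140, 28] -> [145, 145, 33] -> [870, 870, 198] -> [875, 875, 203] -> [871, 871, 199]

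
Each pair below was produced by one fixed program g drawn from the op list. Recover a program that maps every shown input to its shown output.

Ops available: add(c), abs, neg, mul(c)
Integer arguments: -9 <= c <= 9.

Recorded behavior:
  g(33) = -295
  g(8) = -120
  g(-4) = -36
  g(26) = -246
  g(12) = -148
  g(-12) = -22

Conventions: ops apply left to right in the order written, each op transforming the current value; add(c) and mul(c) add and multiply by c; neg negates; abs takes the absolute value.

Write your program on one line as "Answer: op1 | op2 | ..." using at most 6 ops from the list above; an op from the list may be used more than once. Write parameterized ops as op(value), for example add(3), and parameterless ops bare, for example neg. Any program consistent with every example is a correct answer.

add(9) | mul(7) | abs | neg | add(-1)

Check, running the answer program on each example:
  33 -> 42 -> 294 -> 294 -> -294 -> -295
  8 -> 17 -> 119 -> 119 -> -119 -> -120
  -4 -> 5 -> 35 -> 35 -> -35 -> -36
  26 -> 35 -> 245 -> 245 -> -245 -> -246
  12 -> 21 -> 147 -> 147 -> -147 -> -148
  -12 -> -3 -> -21 -> 21 -> -21 -> -22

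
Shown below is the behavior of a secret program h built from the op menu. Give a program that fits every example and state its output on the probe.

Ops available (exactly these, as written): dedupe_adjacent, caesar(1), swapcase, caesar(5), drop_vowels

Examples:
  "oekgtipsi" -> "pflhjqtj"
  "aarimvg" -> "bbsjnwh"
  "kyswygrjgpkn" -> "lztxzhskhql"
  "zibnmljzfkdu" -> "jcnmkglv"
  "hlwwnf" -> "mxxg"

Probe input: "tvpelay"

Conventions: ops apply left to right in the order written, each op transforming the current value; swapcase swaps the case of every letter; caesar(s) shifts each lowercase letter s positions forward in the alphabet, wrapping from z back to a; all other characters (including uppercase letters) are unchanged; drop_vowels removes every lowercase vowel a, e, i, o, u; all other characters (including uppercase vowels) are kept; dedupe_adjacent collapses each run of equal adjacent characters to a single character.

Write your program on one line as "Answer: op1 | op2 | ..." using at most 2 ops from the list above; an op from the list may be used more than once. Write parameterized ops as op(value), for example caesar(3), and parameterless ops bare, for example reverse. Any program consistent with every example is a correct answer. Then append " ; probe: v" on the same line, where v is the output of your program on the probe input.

caesar(1) | drop_vowels ; probe: "wqfmbz"

Check, running the answer program on each example:
  "oekgtipsi" -> "pflhujqtj" -> "pflhjqtj"
  "aarimvg" -> "bbsjnwh" -> "bbsjnwh"
  "kyswygrjgpkn" -> "lztxzhskhqlo" -> "lztxzhskhql"
  "zibnmljzfkdu" -> "ajconmkaglev" -> "jcnmkglv"
  "hlwwnf" -> "imxxog" -> "mxxg"
  probe: "tvpelay" -> "uwqfmbz" -> "wqfmbz"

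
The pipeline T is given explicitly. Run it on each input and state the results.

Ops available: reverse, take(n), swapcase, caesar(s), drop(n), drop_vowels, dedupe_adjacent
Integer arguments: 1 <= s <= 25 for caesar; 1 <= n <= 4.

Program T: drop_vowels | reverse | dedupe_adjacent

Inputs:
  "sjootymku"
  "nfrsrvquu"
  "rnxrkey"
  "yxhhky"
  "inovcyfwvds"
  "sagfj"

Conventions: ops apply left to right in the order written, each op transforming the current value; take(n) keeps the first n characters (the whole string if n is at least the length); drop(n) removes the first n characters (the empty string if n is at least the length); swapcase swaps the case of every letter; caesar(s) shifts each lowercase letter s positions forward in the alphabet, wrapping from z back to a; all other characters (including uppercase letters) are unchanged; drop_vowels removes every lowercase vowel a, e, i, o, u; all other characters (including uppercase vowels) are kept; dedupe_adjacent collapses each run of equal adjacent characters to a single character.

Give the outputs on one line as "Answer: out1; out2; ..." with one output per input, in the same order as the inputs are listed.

Execution, op by op:
  "sjootymku" -> "sjtymk" -> "kmytjs" -> "kmytjs"
  "nfrsrvquu" -> "nfrsrvq" -> "qvrsrfn" -> "qvrsrfn"
  "rnxrkey" -> "rnxrky" -> "ykrxnr" -> "ykrxnr"
  "yxhhky" -> "yxhhky" -> "ykhhxy" -> "ykhxy"
  "inovcyfwvds" -> "nvcyfwvds" -> "sdvwfycvn" -> "sdvwfycvn"
  "sagfj" -> "sgfj" -> "jfgs" -> "jfgs"

"kmytjs"; "qvrsrfn"; "ykrxnr"; "ykhxy"; "sdvwfycvn"; "jfgs"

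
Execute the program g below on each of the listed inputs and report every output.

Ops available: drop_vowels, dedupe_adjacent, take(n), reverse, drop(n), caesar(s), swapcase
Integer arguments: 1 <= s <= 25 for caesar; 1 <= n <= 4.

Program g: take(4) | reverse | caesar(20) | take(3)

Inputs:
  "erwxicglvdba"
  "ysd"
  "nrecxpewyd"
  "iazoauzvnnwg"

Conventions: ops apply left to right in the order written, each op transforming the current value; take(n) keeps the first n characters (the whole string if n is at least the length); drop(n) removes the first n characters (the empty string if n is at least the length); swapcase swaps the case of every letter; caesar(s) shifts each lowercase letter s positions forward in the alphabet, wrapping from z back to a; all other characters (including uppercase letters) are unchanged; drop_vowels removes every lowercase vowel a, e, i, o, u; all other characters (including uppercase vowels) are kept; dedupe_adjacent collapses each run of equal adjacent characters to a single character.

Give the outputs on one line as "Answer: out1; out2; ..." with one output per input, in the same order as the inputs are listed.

Execution, op by op:
  "erwxicglvdba" -> "erwx" -> "xwre" -> "rqly" -> "rql"
  "ysd" -> "ysd" -> "dsy" -> "xms" -> "xms"
  "nrecxpewyd" -> "nrec" -> "cern" -> "wylh" -> "wyl"
  "iazoauzvnnwg" -> "iazo" -> "ozai" -> "ituc" -> "itu"

"rql"; "xms"; "wyl"; "itu"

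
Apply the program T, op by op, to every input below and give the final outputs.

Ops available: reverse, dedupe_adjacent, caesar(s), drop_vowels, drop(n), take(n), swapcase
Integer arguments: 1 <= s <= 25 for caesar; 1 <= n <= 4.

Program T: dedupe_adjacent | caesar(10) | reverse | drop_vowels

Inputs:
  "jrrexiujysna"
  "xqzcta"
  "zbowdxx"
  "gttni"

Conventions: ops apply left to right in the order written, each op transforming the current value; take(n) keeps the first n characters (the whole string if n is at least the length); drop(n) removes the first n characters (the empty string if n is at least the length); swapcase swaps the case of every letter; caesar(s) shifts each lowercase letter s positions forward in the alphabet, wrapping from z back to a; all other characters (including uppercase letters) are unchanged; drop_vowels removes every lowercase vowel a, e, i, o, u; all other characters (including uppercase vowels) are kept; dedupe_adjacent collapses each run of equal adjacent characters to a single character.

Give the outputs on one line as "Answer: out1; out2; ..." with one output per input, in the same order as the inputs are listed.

Execution, op by op:
  "jrrexiujysna" -> "jrexiujysna" -> "tbohseticxk" -> "kxciteshobt" -> "kxctshbt"
  "xqzcta" -> "xqzcta" -> "hajmdk" -> "kdmjah" -> "kdmjh"
  "zbowdxx" -> "zbowdx" -> "jlygnh" -> "hngylj" -> "hngylj"
  "gttni" -> "gtni" -> "qdxs" -> "sxdq" -> "sxdq"

"kxctshbt"; "kdmjh"; "hngylj"; "sxdq"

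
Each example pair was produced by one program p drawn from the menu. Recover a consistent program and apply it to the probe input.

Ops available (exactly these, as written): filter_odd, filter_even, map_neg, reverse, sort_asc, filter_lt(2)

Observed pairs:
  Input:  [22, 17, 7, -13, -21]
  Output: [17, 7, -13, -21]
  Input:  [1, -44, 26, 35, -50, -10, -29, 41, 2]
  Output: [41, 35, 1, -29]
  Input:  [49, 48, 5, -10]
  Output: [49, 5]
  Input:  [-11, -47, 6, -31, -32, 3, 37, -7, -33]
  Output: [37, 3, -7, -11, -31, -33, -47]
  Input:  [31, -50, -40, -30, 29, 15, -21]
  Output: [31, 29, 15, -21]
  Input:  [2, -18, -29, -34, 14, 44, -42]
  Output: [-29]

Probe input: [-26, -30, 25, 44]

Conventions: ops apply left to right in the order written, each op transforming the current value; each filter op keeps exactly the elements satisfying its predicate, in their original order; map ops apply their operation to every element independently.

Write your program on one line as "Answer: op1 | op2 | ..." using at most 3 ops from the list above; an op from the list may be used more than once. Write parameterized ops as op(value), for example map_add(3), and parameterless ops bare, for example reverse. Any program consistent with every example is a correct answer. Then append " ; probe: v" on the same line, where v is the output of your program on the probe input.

sort_asc | filter_odd | reverse ; probe: [25]

Check, running the answer program on each example:
  [22, 17, 7, -13, -21] -> [-21, -13, 7, 17, 22] -> [-21, -13, 7, 17] -> [17, 7, -13, -21]
  [1, -44, 26, 35, -50, -10, -29, 41, 2] -> [-50, -44, -29, -10, 1, 2, 26, 35, 41] -> [-29, 1, 35, 41] -> [41, 35, 1, -29]
  [49, 48, 5, -10] -> [-10, 5, 48, 49] -> [5, 49] -> [49, 5]
  [-11, -47, 6, -31, -32, 3, 37, -7, -33] -> [-47, -33, -32, -31, -11, -7, 3, 6, 37] -> [-47, -33, -31, -11, -7, 3, 37] -> [37, 3, -7, -11, -31, -33, -47]
  [31, -50, -40, -30, 29, 15, -21] -> [-50, -40, -30, -21, 15, 29, 31] -> [-21, 15, 29, 31] -> [31, 29, 15, -21]
  [2, -18, -29, -34, 14, 44, -42] -> [-42, -34, -29, -18, 2, 14, 44] -> [-29] -> [-29]
  probe: [-26, -30, 25, 44] -> [-30, -26, 25, 44] -> [25] -> [25]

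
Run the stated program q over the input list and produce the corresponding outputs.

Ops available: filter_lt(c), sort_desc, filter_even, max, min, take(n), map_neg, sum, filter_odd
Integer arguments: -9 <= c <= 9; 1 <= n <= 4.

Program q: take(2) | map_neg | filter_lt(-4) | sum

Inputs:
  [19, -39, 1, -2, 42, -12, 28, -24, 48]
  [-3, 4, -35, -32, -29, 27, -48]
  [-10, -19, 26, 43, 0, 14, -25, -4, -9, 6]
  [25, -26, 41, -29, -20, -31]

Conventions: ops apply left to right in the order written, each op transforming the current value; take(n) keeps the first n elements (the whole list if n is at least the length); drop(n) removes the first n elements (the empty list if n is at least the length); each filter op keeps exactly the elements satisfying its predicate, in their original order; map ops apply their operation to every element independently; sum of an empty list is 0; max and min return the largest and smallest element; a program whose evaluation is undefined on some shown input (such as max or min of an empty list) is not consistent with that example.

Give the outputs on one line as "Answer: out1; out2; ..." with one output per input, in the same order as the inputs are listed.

Execution, op by op:
  [19, -39, 1, -2, 42, -12, 28, -24, 48] -> [19, -39] -> [-19, 39] -> [-19] -> -19
  [-3, 4, -35, -32, -29, 27, -48] -> [-3, 4] -> [3, -4] -> [] -> 0
  [-10, -19, 26, 43, 0, 14, -25, -4, -9, 6] -> [-10, -19] -> [10, 19] -> [] -> 0
  [25, -26, 41, -29, -20, -31] -> [25, -26] -> [-25, 26] -> [-25] -> -25

-19; 0; 0; -25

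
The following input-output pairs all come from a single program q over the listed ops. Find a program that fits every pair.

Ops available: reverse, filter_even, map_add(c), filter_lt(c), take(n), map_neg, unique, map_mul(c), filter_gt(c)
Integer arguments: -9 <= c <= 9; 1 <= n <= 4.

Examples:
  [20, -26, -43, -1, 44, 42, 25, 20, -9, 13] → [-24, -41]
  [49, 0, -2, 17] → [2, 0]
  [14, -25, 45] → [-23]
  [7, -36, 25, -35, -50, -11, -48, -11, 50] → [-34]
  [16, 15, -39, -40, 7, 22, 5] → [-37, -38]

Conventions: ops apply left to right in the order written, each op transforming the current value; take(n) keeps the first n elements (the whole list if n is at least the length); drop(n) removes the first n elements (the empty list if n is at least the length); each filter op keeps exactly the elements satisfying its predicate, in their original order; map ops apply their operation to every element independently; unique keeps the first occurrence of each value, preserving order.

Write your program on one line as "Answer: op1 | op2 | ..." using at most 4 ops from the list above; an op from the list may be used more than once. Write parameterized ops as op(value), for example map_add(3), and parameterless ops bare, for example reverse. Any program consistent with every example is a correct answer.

filter_lt(8) | take(2) | map_add(2) | filter_lt(7)

Check, running the answer program on each example:
  [20, -26, -43, -1, 44, 42, 25, 20, -9, 13] -> [-26, -43, -1, -9] -> [-26, -43] -> [-24, -41] -> [-24, -41]
  [49, 0, -2, 17] -> [0, -2] -> [0, -2] -> [2, 0] -> [2, 0]
  [14, -25, 45] -> [-25] -> [-25] -> [-23] -> [-23]
  [7, -36, 25, -35, -50, -11, -48, -11, 50] -> [7, -36, -35, -50, -11, -48, -11] -> [7, -36] -> [9, -34] -> [-34]
  [16, 15, -39, -40, 7, 22, 5] -> [-39, -40, 7, 5] -> [-39, -40] -> [-37, -38] -> [-37, -38]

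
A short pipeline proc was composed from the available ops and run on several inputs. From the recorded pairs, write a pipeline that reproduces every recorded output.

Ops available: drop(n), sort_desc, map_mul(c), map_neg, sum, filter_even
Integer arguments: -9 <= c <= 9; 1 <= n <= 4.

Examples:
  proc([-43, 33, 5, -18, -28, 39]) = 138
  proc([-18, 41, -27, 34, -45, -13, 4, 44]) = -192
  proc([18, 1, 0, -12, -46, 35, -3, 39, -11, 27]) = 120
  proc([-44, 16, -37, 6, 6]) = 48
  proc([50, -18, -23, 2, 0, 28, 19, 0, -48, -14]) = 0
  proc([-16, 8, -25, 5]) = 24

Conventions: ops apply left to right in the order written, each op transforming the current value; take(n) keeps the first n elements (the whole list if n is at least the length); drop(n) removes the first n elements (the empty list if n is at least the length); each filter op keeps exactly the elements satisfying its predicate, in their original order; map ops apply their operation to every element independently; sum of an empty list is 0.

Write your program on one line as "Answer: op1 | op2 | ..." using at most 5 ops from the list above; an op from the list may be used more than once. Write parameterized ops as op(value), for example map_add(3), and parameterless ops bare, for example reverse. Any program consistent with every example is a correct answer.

sort_desc | filter_even | map_mul(-3) | sort_desc | sum

Check, running the answer program on each example:
  [-43, 33, 5, -18, -28, 39] -> [39, 33, 5, -18, -28, -43] -> [-18, -28] -> [54, 84] -> [84, 54] -> 138
  [-18, 41, -27, 34, -45, -13, 4, 44] -> [44, 41, 34, 4, -13, -18, -27, -45] -> [44, 34, 4, -18] -> [-132, -102, -12, 54] -> [54, -12, -102, -132] -> -192
  [18, 1, 0, -12, -46, 35, -3, 39, -11, 27] -> [39, 35, 27, 18, 1, 0, -3, -11, -12, -46] -> [18, 0, -12, -46] -> [-54, 0, 36, 138] -> [138, 36, 0, -54] -> 120
  [-44, 16, -37, 6, 6] -> [16, 6, 6, -37, -44] -> [16, 6, 6, -44] -> [-48, -18, -18, 132] -> [132, -18, -18, -48] -> 48
  [50, -18, -23, 2, 0, 28, 19, 0, -48, -14] -> [50, 28, 19, 2, 0, 0, -14, -18, -23, -48] -> [50, 28, 2, 0, 0, -14, -18, -48] -> [-150, -84, -6, 0, 0, 42, 54, 144] -> [144, 54, 42, 0, 0, -6, -84, -150] -> 0
  [-16, 8, -25, 5] -> [8, 5, -16, -25] -> [8, -16] -> [-24, 48] -> [48, -24] -> 24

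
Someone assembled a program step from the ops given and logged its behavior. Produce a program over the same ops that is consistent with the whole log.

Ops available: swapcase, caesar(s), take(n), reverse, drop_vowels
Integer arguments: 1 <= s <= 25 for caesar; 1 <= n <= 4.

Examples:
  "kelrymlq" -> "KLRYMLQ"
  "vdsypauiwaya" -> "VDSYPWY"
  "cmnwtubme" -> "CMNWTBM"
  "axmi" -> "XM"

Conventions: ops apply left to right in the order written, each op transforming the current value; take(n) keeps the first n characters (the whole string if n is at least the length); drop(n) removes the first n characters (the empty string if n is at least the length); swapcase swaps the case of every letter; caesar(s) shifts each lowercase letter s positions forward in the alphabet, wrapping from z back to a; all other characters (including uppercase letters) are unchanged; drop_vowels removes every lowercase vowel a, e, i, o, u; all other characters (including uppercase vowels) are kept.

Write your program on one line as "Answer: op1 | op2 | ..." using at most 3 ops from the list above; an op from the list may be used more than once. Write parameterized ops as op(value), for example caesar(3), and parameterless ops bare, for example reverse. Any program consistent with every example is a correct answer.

drop_vowels | swapcase

Check, running the answer program on each example:
  "kelrymlq" -> "klrymlq" -> "KLRYMLQ"
  "vdsypauiwaya" -> "vdsypwy" -> "VDSYPWY"
  "cmnwtubme" -> "cmnwtbm" -> "CMNWTBM"
  "axmi" -> "xm" -> "XM"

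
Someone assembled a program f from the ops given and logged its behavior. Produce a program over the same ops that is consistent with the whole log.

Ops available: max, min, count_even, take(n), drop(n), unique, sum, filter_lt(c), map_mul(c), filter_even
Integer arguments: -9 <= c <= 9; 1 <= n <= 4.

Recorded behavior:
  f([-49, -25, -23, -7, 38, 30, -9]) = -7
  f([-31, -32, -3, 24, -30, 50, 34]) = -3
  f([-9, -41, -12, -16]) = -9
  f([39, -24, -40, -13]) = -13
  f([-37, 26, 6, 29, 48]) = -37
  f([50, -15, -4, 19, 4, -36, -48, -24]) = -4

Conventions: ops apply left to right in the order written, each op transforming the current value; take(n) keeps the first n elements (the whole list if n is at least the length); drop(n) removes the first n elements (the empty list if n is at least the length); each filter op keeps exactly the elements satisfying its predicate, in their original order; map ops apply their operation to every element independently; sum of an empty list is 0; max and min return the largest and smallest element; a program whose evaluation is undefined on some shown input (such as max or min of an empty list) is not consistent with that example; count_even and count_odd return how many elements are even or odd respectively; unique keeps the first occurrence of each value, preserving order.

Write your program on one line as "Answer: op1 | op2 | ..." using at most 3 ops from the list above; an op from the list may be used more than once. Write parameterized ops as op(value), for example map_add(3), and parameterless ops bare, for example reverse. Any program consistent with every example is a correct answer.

filter_lt(7) | filter_lt(-1) | max

Check, running the answer program on each example:
  [-49, -25, -23, -7, 38, 30, -9] -> [-49, -25, -23, -7, -9] -> [-49, -25, -23, -7, -9] -> -7
  [-31, -32, -3, 24, -30, 50, 34] -> [-31, -32, -3, -30] -> [-31, -32, -3, -30] -> -3
  [-9, -41, -12, -16] -> [-9, -41, -12, -16] -> [-9, -41, -12, -16] -> -9
  [39, -24, -40, -13] -> [-24, -40, -13] -> [-24, -40, -13] -> -13
  [-37, 26, 6, 29, 48] -> [-37, 6] -> [-37] -> -37
  [50, -15, -4, 19, 4, -36, -48, -24] -> [-15, -4, 4, -36, -48, -24] -> [-15, -4, -36, -48, -24] -> -4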